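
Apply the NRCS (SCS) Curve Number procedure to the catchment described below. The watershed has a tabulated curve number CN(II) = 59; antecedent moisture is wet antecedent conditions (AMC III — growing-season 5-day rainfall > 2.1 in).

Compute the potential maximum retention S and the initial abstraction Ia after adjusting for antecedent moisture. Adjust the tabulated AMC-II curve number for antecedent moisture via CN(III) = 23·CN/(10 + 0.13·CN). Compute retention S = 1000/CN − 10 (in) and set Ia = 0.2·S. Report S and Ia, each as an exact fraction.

S = 4100/1357 in ≈ 3.021 in; Ia = 820/1357 in ≈ 0.604 in

CN(III) from CN(II)=59: (23·59)/(10 + 0.13·59) = 135700/1767 ≈ 76.797
S = 1000/(135700/1767) − 10 = 4100/1357 in ≈ 3.021 in
Ia = 0.2·(4100/1357) = 820/1357 in ≈ 0.604 in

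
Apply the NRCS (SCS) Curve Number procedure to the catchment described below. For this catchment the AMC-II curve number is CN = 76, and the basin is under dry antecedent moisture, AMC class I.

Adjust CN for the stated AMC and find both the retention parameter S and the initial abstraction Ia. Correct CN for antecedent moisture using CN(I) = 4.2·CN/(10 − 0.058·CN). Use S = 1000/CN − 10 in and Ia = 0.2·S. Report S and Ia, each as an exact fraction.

Dry (AMC I): CN(I) = 4.2·76/(10 − 0.058·76) = (1596/5)/(699/125) = 13300/233 ≈ 57.082
Retention S: 1000/CN − 10 with CN=57.082 → S = 1000/133 ≈ 7.519 in
Ia = 0.2·(1000/133) = 200/133 in ≈ 1.504 in

S = 1000/133 in ≈ 7.519 in; Ia = 200/133 in ≈ 1.504 in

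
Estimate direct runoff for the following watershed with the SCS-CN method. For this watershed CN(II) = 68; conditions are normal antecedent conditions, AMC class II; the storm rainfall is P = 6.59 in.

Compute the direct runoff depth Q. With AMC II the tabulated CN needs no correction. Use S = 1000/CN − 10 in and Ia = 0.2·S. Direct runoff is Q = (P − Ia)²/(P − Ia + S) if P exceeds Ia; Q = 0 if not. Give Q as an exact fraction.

Q = 92217609/29925100 in ≈ 3.082 in

AMC II — tabulated CN = 68 applies directly.
S = 1000/68 − 10 = 80/17 in ≈ 4.706 in
Initial abstraction Ia = S/5 = (80/17)/5 = 16/17 ≈ 0.941 in
Excess rainfall: 6.590 − 0.941 = 5.649 in; P > Ia so Q > 0
Runoff Q = (P−Ia)²/(P−Ia+S) = (5.649)²/(5.649+4.706) = 92217609/29925100 ≈ 3.082 in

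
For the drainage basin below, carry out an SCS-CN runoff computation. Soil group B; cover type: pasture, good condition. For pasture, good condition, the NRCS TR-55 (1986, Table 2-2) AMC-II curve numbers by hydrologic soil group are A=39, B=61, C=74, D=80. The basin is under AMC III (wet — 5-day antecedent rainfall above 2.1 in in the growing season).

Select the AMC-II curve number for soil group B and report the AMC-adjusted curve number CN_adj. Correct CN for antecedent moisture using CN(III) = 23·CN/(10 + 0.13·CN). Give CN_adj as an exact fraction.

CN_adj = 140300/1793 ≈ 78.249

NRCS table: pasture, good condition, soil group B → CN(II) = 61
Adjust CN=61 to AMC III: 23·61/(10 + 0.13·61) → 1403 ÷ (1793/100) = 140300/1793 ≈ 78.249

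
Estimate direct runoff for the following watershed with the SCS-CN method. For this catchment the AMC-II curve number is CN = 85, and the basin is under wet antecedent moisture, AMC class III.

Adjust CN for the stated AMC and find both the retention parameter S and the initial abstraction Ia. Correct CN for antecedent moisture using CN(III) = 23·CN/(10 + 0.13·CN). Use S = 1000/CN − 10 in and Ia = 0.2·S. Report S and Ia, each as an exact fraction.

CN(III) from CN(II)=85: (23·85)/(10 + 0.13·85) = 39100/421 ≈ 92.874
Max retention: S = 1000/(39100/421) − 10 = 300/391 in (≈ 0.767 in)
Ia = 0.2·(300/391) = 60/391 in ≈ 0.153 in

S = 300/391 in ≈ 0.767 in; Ia = 60/391 in ≈ 0.153 in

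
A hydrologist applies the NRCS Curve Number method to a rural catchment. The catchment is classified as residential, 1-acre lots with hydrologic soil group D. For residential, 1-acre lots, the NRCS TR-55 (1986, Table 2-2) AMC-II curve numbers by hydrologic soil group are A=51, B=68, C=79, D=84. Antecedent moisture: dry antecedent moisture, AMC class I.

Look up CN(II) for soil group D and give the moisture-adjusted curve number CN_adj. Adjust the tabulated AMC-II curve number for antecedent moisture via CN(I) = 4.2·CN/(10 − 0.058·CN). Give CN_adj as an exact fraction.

CN_adj = 44100/641 ≈ 68.799

NRCS table: residential, 1-acre lots, soil group D → CN(II) = 84
CN(I) from CN(II)=84: (4.2·84)/(10 − 0.058·84) = 44100/641 ≈ 68.799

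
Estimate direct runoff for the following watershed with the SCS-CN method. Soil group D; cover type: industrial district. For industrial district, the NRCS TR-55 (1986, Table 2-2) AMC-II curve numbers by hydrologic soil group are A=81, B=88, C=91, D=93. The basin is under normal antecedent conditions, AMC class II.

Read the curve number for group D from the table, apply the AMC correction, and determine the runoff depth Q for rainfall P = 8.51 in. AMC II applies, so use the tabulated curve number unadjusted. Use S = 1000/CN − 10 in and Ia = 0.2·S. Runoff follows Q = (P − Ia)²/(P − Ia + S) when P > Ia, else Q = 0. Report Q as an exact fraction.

Q = 6043974049/788109900 in ≈ 7.669 in

NRCS table: industrial district, soil group D → CN(II) = 93
AMC II — tabulated CN = 93 applies directly.
Retention S: 1000/CN − 10 with CN=93.000 → S = 70/93 ≈ 0.753 in
Initial abstraction Ia = S/5 = (70/93)/5 = 14/93 ≈ 0.151 in
Excess rainfall: 8.510 − 0.151 = 8.359 in; P > Ia so Q > 0
Runoff Q = (P−Ia)²/(P−Ia+S) = (8.359)²/(8.359+0.753) = 6043974049/788109900 ≈ 7.669 in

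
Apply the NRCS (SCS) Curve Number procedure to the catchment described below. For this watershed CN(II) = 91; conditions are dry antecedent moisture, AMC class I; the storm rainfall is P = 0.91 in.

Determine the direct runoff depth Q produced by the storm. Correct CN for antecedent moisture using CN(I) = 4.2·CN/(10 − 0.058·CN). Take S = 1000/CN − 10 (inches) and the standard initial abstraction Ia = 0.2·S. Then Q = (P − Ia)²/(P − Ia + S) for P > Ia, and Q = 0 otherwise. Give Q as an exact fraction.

Q = 782153089/11336497900 in ≈ 0.069 in

Adjust CN=91 to AMC I: 4.2·91/(10 − 0.058·91) → (1911/5) ÷ (2361/500) = 63700/787 ≈ 80.940
S = 1000/(63700/787) − 10 = 1500/637 in ≈ 2.355 in
Initial abstraction Ia = S/5 = (1500/637)/5 = 300/637 ≈ 0.471 in
P − Ia = 0.910 − 0.471 = 27967/63700 ≈ 0.439 in (> 0, runoff occurs)
Q = (27967/63700)²/((27967/63700) + 1500/637) = (782153089/4057690000)/(177967/63700) = 782153089/11336497900 in ≈ 0.069 in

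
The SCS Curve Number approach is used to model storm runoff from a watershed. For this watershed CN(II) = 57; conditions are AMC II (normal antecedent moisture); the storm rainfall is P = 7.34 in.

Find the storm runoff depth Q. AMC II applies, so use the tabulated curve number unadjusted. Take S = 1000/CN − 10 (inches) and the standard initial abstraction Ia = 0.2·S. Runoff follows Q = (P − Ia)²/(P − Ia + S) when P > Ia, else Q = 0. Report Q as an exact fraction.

Q = 276191161/108639150 in ≈ 2.542 in

CN(II) = 57; AMC II needs no correction.
Max retention: S = 1000/57 − 10 = 430/57 in (≈ 7.544 in)
Initial abstraction Ia = S/5 = (430/57)/5 = 86/57 ≈ 1.509 in
Since P=7.340 > Ia=1.509: effective rainfall P−Ia = 16619/2850 in
Runoff Q = (P−Ia)²/(P−Ia+S) = (5.831)²/(5.831+7.544) = 276191161/108639150 ≈ 2.542 in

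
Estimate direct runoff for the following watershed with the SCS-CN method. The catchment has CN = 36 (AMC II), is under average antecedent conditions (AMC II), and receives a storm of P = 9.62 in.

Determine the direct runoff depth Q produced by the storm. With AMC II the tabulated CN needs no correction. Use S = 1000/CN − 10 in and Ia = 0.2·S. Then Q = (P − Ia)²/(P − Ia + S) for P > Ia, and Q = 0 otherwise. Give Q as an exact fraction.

Q = 7447441/4828050 in ≈ 1.543 in

AMC II — tabulated CN = 36 applies directly.
Retention S: 1000/CN − 10 with CN=36.000 → S = 160/9 ≈ 17.778 in
Initial abstraction Ia = S/5 = (160/9)/5 = 32/9 ≈ 3.556 in
P − Ia = 9.620 − 3.556 = 2729/450 ≈ 6.064 in (> 0, runoff occurs)
Runoff Q = (P−Ia)²/(P−Ia+S) = (6.064)²/(6.064+17.778) = 7447441/4828050 ≈ 1.543 in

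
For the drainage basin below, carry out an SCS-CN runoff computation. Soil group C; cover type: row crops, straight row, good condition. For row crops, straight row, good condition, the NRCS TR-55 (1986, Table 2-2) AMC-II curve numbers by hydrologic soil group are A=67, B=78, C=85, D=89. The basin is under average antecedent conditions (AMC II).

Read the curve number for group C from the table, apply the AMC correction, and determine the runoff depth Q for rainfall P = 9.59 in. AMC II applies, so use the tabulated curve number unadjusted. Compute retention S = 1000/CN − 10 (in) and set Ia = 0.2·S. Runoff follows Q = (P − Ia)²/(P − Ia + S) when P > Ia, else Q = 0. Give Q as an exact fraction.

NRCS table: row crops, straight row, good condition, soil group C → CN(II) = 85
AMC II — tabulated CN = 85 applies directly.
Retention S: 1000/CN − 10 with CN=85.000 → S = 30/17 ≈ 1.765 in
Initial abstraction Ia = S/5 = (30/17)/5 = 6/17 ≈ 0.353 in
Excess rainfall: 9.590 − 0.353 = 9.237 in; P > Ia so Q > 0
Q: (15703/1700)² ÷ (18703/1700) = 246584209/31795100 in (≈ 7.755 in)

Q = 246584209/31795100 in ≈ 7.755 in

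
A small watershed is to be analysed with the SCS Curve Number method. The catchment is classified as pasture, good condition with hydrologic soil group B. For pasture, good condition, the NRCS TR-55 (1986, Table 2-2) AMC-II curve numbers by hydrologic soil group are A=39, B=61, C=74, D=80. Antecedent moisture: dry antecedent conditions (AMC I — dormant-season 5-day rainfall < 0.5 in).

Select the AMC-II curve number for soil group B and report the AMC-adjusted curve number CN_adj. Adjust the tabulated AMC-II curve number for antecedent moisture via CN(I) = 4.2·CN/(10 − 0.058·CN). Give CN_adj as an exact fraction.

CN_adj = 42700/1077 ≈ 39.647

NRCS table: pasture, good condition, soil group B → CN(II) = 61
CN(I) from CN(II)=61: (4.2·61)/(10 − 0.058·61) = 42700/1077 ≈ 39.647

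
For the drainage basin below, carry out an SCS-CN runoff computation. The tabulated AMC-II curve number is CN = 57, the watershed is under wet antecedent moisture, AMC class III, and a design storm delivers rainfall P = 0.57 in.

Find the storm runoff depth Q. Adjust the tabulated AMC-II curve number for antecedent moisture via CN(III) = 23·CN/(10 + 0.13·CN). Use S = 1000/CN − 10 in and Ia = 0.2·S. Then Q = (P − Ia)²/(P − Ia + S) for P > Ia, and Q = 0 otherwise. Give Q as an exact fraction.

Q = 0 in ≈ 0.000 in

CN(III) from CN(II)=57: (23·57)/(10 + 0.13·57) = 131100/1741 ≈ 75.302
Max retention: S = 1000/(131100/1741) − 10 = 4300/1311 in (≈ 3.280 in)
Ia = 0.2·(4300/1311) = 860/1311 in ≈ 0.656 in
P = 0.570 ≤ Ia = 0.656 in: entire storm abstracted, Q = 0.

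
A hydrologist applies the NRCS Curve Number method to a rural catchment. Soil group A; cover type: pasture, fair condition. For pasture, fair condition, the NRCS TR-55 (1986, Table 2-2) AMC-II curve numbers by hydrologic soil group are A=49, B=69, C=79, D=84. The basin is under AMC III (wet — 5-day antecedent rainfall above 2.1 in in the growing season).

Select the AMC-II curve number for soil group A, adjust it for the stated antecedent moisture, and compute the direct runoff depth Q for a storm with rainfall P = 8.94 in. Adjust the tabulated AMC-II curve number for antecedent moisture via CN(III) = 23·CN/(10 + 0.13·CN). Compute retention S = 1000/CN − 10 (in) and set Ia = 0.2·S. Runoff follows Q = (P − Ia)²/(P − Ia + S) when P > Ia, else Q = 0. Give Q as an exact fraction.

NRCS table: pasture, fair condition, soil group A → CN(II) = 49
CN(III) from CN(II)=49: (23·49)/(10 + 0.13·49) = 112700/1637 ≈ 68.845
Retention S: 1000/CN − 10 with CN=68.845 → S = 5100/1127 ≈ 4.525 in
Ia = 0.2·(5100/1127) = 1020/1127 in ≈ 0.905 in
Excess rainfall: 8.940 − 0.905 = 8.035 in; P > Ia so Q > 0
Runoff Q = (P−Ia)²/(P−Ia+S) = (8.035)²/(8.035+4.525) = 22777751929/4431420350 ≈ 5.140 in

Q = 22777751929/4431420350 in ≈ 5.140 in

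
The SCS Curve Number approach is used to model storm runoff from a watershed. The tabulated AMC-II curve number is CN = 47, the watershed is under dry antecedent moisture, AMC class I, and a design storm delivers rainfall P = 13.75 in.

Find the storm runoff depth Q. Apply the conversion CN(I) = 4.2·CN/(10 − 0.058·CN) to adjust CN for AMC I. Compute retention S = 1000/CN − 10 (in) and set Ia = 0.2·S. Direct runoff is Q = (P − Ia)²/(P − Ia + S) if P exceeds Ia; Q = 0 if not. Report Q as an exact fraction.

Q = 218923445/109821516 in ≈ 1.993 in

CN(I) from CN(II)=47: (4.2·47)/(10 − 0.058·47) = 98700/3637 ≈ 27.138
Max retention: S = 1000/(98700/3637) − 10 = 26500/987 in (≈ 26.849 in)
Ia = 0.2·(26500/987) = 5300/987 in ≈ 5.370 in
P − Ia = 13.750 − 5.370 = 33085/3948 ≈ 8.380 in (> 0, runoff occurs)
Q: (33085/3948)² ÷ (139085/3948) = 218923445/109821516 in (≈ 1.993 in)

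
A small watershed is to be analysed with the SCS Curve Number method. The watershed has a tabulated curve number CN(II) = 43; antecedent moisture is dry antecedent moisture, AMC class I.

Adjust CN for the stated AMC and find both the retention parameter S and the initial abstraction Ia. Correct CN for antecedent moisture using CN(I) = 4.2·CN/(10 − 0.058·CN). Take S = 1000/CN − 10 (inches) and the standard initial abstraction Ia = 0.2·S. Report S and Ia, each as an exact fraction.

S = 9500/301 in ≈ 31.561 in; Ia = 1900/301 in ≈ 6.312 in

Adjust CN=43 to AMC I: 4.2·43/(10 − 0.058·43) → (903/5) ÷ (3753/500) = 30100/1251 ≈ 24.061
Retention S: 1000/CN − 10 with CN=24.061 → S = 9500/301 ≈ 31.561 in
Initial abstraction Ia = S/5 = (9500/301)/5 = 1900/301 ≈ 6.312 in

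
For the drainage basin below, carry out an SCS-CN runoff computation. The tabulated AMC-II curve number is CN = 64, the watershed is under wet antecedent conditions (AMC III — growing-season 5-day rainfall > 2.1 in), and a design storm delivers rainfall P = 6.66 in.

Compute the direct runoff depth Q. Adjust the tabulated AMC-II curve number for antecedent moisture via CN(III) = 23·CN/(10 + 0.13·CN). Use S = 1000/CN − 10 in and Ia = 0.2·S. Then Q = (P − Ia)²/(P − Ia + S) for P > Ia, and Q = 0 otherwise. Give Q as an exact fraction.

Wet (AMC III): CN(III) = 23·64/(10 + 0.13·64) = 1472/(458/25) = 18400/229 ≈ 80.349
Max retention: S = 1000/(18400/229) − 10 = 225/92 in (≈ 2.446 in)
Initial abstraction Ia = S/5 = (225/92)/5 = 45/92 ≈ 0.489 in
Excess rainfall: 6.660 − 0.489 = 6.171 in; P > Ia so Q > 0
Runoff Q = (P−Ia)²/(P−Ia+S) = (6.171)²/(6.171+2.446) = 7460787/1688200 ≈ 4.419 in

Q = 7460787/1688200 in ≈ 4.419 in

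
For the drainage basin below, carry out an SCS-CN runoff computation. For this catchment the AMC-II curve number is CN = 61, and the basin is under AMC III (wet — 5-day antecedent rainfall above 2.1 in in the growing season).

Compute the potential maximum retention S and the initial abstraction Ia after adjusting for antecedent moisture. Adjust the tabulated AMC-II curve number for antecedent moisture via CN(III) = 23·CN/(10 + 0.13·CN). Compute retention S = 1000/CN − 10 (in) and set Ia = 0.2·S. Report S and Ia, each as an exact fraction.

Wet (AMC III): CN(III) = 23·61/(10 + 0.13·61) = 1403/(1793/100) = 140300/1793 ≈ 78.249
Retention S: 1000/CN − 10 with CN=78.249 → S = 3900/1403 ≈ 2.780 in
Ia = 0.2·(3900/1403) = 780/1403 in ≈ 0.556 in

S = 3900/1403 in ≈ 2.780 in; Ia = 780/1403 in ≈ 0.556 in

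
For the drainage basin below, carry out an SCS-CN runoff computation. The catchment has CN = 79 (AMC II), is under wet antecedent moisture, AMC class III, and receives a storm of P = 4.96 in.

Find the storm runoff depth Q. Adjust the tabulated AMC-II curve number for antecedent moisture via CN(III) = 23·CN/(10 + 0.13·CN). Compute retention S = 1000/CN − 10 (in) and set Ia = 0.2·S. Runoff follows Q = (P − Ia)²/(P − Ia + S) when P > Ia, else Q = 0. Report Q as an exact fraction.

Wet (AMC III): CN(III) = 23·79/(10 + 0.13·79) = 1817/(2027/100) = 181700/2027 ≈ 89.640
S = 1000/(181700/2027) − 10 = 2100/1817 in ≈ 1.156 in
Ia = 0.2S: 0.2·1.156 = 0.231 in (exactly 420/1817)
Since P=4.960 > Ia=0.231: effective rainfall P−Ia = 214808/45425 in
Q: (214808/45425)² ÷ (267308/45425) = 11535619216/3035616475 in (≈ 3.800 in)

Q = 11535619216/3035616475 in ≈ 3.800 in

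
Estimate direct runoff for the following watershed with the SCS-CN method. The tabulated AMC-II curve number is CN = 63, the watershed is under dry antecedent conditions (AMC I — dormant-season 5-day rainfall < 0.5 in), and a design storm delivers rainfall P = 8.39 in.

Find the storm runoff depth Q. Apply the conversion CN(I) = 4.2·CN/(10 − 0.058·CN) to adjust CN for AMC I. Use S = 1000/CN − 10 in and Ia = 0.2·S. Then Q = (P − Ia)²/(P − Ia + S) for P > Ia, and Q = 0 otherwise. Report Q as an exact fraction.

Q = 547595560009/342656603100 in ≈ 1.598 in

Dry (AMC I): CN(I) = 4.2·63/(10 − 0.058·63) = (1323/5)/(3173/500) = 132300/3173 ≈ 41.696
S = 1000/(132300/3173) − 10 = 18500/1323 in ≈ 13.983 in
Initial abstraction Ia = S/5 = (18500/1323)/5 = 3700/1323 ≈ 2.797 in
P − Ia = 8.390 − 2.797 = 739997/132300 ≈ 5.593 in (> 0, runoff occurs)
Runoff Q = (P−Ia)²/(P−Ia+S) = (5.593)²/(5.593+13.983) = 547595560009/342656603100 ≈ 1.598 in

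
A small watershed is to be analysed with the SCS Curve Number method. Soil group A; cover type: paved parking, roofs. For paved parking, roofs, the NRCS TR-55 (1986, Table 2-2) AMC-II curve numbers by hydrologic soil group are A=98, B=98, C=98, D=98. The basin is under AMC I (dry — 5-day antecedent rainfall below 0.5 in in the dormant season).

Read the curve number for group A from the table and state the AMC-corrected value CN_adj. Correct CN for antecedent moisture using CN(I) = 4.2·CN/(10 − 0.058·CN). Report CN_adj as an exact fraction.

CN_adj = 102900/1079 ≈ 95.366

NRCS table: paved parking, roofs, soil group A → CN(II) = 98
Adjust CN=98 to AMC I: 4.2·98/(10 − 0.058·98) → (2058/5) ÷ (1079/250) = 102900/1079 ≈ 95.366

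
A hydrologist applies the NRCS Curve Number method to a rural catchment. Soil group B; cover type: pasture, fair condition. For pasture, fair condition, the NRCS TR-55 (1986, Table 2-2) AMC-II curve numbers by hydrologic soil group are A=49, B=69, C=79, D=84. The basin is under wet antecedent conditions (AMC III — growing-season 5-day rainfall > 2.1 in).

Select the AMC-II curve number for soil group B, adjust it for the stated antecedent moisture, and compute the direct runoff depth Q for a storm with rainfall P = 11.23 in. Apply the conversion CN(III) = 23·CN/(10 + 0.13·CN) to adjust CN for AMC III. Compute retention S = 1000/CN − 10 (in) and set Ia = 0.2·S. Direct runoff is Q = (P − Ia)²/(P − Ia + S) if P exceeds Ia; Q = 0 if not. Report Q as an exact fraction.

Q = 2959091480401/322192898700 in ≈ 9.184 in

NRCS table: pasture, fair condition, soil group B → CN(II) = 69
CN(III) from CN(II)=69: (23·69)/(10 + 0.13·69) = 158700/1897 ≈ 83.658
S = 1000/(158700/1897) − 10 = 3100/1587 in ≈ 1.953 in
Ia = 0.2S: 0.2·1.953 = 0.391 in (exactly 620/1587)
Excess rainfall: 11.230 − 0.391 = 10.839 in; P > Ia so Q > 0
Q: (1720201/158700)² ÷ (2030201/158700) = 2959091480401/322192898700 in (≈ 9.184 in)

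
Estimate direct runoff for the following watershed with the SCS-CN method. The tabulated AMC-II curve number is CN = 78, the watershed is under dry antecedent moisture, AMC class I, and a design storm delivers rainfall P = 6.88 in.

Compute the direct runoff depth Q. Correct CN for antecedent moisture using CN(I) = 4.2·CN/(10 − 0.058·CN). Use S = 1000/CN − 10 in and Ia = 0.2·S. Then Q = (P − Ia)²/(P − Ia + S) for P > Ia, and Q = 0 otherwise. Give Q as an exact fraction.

Adjust CN=78 to AMC I: 4.2·78/(10 − 0.058·78) → (1638/5) ÷ (1369/250) = 81900/1369 ≈ 59.825
Max retention: S = 1000/(81900/1369) − 10 = 5500/819 in (≈ 6.716 in)
Ia = 0.2·(5500/819) = 1100/819 in ≈ 1.343 in
P − Ia = 6.880 − 1.343 = 113368/20475 ≈ 5.537 in (> 0, runoff occurs)
Runoff Q = (P−Ia)²/(P−Ia+S) = (5.537)²/(5.537+6.716) = 3213075856/1284130575 ≈ 2.502 in

Q = 3213075856/1284130575 in ≈ 2.502 in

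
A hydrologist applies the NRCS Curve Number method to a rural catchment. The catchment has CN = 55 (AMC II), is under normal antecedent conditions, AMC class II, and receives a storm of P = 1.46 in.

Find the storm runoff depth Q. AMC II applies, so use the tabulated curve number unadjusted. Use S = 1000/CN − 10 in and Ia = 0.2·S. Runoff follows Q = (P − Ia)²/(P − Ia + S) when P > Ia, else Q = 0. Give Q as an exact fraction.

Q = 0 in ≈ 0.000 in

Average conditions: CN = 55 (no AMC adjustment).
Max retention: S = 1000/55 − 10 = 90/11 in (≈ 8.182 in)
Ia = 0.2·(90/11) = 18/11 in ≈ 1.636 in
P = 1.460 ≤ Ia = 1.636 in: entire storm abstracted, Q = 0.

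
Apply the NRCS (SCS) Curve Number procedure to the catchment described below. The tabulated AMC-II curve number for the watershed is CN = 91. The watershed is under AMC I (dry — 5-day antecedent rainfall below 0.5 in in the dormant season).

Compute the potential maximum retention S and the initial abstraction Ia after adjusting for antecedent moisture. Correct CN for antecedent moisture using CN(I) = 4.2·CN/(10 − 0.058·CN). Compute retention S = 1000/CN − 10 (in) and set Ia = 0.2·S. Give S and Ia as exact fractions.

S = 1500/637 in ≈ 2.355 in; Ia = 300/637 in ≈ 0.471 in

Dry (AMC I): CN(I) = 4.2·91/(10 − 0.058·91) = (1911/5)/(2361/500) = 63700/787 ≈ 80.940
Retention S: 1000/CN − 10 with CN=80.940 → S = 1500/637 ≈ 2.355 in
Ia = 0.2S: 0.2·2.355 = 0.471 in (exactly 300/637)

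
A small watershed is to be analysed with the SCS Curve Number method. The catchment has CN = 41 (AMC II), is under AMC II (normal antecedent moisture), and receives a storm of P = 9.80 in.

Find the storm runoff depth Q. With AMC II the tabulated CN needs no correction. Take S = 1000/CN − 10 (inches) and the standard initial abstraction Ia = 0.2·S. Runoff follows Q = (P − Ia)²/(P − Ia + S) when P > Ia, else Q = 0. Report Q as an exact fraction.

Q = 2013561/895645 in ≈ 2.248 in

Average conditions: CN = 41 (no AMC adjustment).
Retention S: 1000/CN − 10 with CN=41.000 → S = 590/41 ≈ 14.390 in
Ia = 0.2S: 0.2·14.390 = 2.878 in (exactly 118/41)
P − Ia = 9.800 − 2.878 = 1419/205 ≈ 6.922 in (> 0, runoff occurs)
Runoff Q = (P−Ia)²/(P−Ia+S) = (6.922)²/(6.922+14.390) = 2013561/895645 ≈ 2.248 in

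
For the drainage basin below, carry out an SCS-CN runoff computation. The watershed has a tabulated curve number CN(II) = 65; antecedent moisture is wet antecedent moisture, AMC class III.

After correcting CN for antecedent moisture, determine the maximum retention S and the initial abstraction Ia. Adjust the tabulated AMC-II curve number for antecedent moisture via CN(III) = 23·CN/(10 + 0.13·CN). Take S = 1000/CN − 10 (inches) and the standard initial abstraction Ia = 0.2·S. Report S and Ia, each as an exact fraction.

CN(III) from CN(II)=65: (23·65)/(10 + 0.13·65) = 29900/369 ≈ 81.030
Max retention: S = 1000/(29900/369) − 10 = 700/299 in (≈ 2.341 in)
Ia = 0.2·(700/299) = 140/299 in ≈ 0.468 in

S = 700/299 in ≈ 2.341 in; Ia = 140/299 in ≈ 0.468 in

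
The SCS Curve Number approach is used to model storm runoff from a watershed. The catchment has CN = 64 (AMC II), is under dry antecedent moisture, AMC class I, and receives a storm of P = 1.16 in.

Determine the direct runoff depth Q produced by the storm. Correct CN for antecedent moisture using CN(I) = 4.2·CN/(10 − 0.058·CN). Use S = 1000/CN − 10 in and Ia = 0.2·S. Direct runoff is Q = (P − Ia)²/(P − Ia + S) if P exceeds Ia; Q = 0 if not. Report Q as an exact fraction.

Q = 0 in ≈ 0.000 in

Adjust CN=64 to AMC I: 4.2·64/(10 − 0.058·64) → (1344/5) ÷ (786/125) = 5600/131 ≈ 42.748
Retention S: 1000/CN − 10 with CN=42.748 → S = 375/28 ≈ 13.393 in
Ia = 0.2·(375/28) = 75/28 in ≈ 2.679 in
P = 1.160 ≤ Ia = 2.679 in: entire storm abstracted, Q = 0.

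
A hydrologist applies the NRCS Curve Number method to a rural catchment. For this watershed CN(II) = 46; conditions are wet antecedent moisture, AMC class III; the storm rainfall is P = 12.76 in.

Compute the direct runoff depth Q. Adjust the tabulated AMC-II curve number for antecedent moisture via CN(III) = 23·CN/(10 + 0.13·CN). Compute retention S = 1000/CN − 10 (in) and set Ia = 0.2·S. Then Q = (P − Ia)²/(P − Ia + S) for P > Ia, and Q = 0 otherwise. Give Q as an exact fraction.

CN(III) from CN(II)=46: (23·46)/(10 + 0.13·46) = 52900/799 ≈ 66.208
Retention S: 1000/CN − 10 with CN=66.208 → S = 2700/529 ≈ 5.104 in
Ia = 0.2S: 0.2·5.104 = 1.021 in (exactly 540/529)
P − Ia = 12.760 − 1.021 = 155251/13225 ≈ 11.739 in (> 0, runoff occurs)
Q = (155251/13225)²/((155251/13225) + 2700/529) = (24102873001/174900625)/(222751/13225) = 24102873001/2945881975 in ≈ 8.182 in

Q = 24102873001/2945881975 in ≈ 8.182 in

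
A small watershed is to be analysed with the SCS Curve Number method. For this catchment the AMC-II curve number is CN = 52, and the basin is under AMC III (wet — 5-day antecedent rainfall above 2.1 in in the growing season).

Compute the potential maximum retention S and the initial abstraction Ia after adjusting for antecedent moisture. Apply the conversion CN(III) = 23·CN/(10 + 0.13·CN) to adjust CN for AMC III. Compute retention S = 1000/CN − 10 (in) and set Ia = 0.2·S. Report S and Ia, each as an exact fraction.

CN(III) from CN(II)=52: (23·52)/(10 + 0.13·52) = 29900/419 ≈ 71.360
Retention S: 1000/CN − 10 with CN=71.360 → S = 1200/299 ≈ 4.013 in
Ia = 0.2·(1200/299) = 240/299 in ≈ 0.803 in

S = 1200/299 in ≈ 4.013 in; Ia = 240/299 in ≈ 0.803 in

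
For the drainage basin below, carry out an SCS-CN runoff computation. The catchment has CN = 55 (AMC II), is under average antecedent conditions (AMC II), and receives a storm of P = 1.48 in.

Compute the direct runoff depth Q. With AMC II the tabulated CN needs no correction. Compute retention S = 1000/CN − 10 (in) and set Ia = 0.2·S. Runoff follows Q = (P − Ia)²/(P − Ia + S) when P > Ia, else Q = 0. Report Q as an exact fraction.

Average conditions: CN = 55 (no AMC adjustment).
S = 1000/55 − 10 = 90/11 in ≈ 8.182 in
Initial abstraction Ia = S/5 = (90/11)/5 = 18/11 ≈ 1.636 in
P = 1.480 ≤ Ia = 1.636 in: entire storm abstracted, Q = 0.

Q = 0 in ≈ 0.000 in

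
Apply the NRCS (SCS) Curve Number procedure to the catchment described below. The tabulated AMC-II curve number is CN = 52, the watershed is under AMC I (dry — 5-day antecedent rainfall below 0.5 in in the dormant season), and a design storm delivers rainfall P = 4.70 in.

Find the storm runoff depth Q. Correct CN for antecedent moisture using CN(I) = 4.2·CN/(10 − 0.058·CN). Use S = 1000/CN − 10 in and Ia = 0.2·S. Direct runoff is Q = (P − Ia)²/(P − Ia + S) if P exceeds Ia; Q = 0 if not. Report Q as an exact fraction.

Adjust CN=52 to AMC I: 4.2·52/(10 − 0.058·52) → (1092/5) ÷ (873/125) = 9100/291 ≈ 31.271
Retention S: 1000/CN − 10 with CN=31.271 → S = 2000/91 ≈ 21.978 in
Initial abstraction Ia = S/5 = (2000/91)/5 = 400/91 ≈ 4.396 in
Since P=4.700 > Ia=4.396: effective rainfall P−Ia = 277/910 in
Q: (277/910)² ÷ (20277/910) = 76729/18452070 in (≈ 0.004 in)

Q = 76729/18452070 in ≈ 0.004 in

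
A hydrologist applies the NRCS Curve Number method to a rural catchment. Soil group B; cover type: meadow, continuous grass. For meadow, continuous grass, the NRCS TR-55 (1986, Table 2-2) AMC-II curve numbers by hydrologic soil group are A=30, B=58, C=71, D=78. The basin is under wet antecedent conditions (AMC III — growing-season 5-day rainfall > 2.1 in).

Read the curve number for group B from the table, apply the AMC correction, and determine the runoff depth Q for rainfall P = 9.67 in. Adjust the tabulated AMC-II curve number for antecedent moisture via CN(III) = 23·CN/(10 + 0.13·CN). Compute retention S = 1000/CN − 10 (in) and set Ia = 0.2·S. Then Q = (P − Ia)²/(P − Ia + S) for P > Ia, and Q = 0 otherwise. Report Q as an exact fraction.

Q = 363595734121/54226366300 in ≈ 6.705 in

NRCS table: meadow, continuous grass, soil group B → CN(II) = 58
Adjust CN=58 to AMC III: 23·58/(10 + 0.13·58) → 1334 ÷ (877/50) = 66700/877 ≈ 76.055
S = 1000/(66700/877) − 10 = 2100/667 in ≈ 3.148 in
Ia = 0.2S: 0.2·3.148 = 0.630 in (exactly 420/667)
Excess rainfall: 9.670 − 0.630 = 9.040 in; P > Ia so Q > 0
Runoff Q = (P−Ia)²/(P−Ia+S) = (9.040)²/(9.040+3.148) = 363595734121/54226366300 ≈ 6.705 in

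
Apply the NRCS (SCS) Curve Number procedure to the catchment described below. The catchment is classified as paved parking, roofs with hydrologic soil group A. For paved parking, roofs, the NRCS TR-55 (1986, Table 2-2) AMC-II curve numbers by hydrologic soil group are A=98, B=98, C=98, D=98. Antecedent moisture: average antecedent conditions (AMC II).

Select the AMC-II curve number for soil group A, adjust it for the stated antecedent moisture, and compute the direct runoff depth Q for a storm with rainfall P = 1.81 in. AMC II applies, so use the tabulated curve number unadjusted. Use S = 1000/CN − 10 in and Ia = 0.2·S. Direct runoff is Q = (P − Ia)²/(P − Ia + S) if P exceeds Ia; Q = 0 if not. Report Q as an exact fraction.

Q = 75151561/47378100 in ≈ 1.586 in

NRCS table: paved parking, roofs, soil group A → CN(II) = 98
CN(II) = 98; AMC II needs no correction.
Max retention: S = 1000/98 − 10 = 10/49 in (≈ 0.204 in)
Ia = 0.2·(10/49) = 2/49 in ≈ 0.041 in
Since P=1.810 > Ia=0.041: effective rainfall P−Ia = 8669/4900 in
Runoff Q = (P−Ia)²/(P−Ia+S) = (1.769)²/(1.769+0.204) = 75151561/47378100 ≈ 1.586 in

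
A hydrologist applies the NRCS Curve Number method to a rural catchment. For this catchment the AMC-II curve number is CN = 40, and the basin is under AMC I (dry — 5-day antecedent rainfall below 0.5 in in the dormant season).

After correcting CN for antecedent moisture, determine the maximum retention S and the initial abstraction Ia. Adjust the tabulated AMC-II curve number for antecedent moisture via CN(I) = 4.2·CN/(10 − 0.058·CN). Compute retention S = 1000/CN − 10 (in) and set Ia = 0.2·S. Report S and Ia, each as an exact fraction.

S = 250/7 in ≈ 35.714 in; Ia = 50/7 in ≈ 7.143 in

Adjust CN=40 to AMC I: 4.2·40/(10 − 0.058·40) → 168 ÷ (192/25) = 175/8 ≈ 21.875
Max retention: S = 1000/(175/8) − 10 = 250/7 in (≈ 35.714 in)
Initial abstraction Ia = S/5 = (250/7)/5 = 50/7 ≈ 7.143 in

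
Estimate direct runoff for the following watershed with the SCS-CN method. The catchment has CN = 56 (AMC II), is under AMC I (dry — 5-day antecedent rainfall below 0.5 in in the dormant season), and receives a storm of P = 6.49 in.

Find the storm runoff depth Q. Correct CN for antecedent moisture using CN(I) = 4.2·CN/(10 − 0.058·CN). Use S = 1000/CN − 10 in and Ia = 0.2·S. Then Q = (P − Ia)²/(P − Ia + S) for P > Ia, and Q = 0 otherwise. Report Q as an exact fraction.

Adjust CN=56 to AMC I: 4.2·56/(10 − 0.058·56) → (1176/5) ÷ (844/125) = 7350/211 ≈ 34.834
S = 1000/(7350/211) − 10 = 2750/147 in ≈ 18.707 in
Initial abstraction Ia = S/5 = (2750/147)/5 = 550/147 ≈ 3.741 in
P − Ia = 6.490 − 3.741 = 40403/14700 ≈ 2.749 in (> 0, runoff occurs)
Runoff Q = (P−Ia)²/(P−Ia+S) = (2.749)²/(2.749+18.707) = 148400219/421493100 ≈ 0.352 in

Q = 148400219/421493100 in ≈ 0.352 in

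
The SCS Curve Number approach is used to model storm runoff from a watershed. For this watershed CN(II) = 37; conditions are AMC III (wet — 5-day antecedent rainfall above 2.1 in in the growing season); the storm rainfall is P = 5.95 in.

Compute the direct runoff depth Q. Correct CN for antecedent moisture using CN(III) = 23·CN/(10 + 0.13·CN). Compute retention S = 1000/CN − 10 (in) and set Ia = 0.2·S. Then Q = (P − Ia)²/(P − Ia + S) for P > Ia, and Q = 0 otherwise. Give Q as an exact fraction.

Q = 826641823/491316340 in ≈ 1.683 in

Adjust CN=37 to AMC III: 23·37/(10 + 0.13·37) → 851 ÷ (1481/100) = 85100/1481 ≈ 57.461
S = 1000/(85100/1481) − 10 = 6300/851 in ≈ 7.403 in
Ia = 0.2S: 0.2·7.403 = 1.481 in (exactly 1260/851)
P − Ia = 5.950 − 1.481 = 76069/17020 ≈ 4.469 in (> 0, runoff occurs)
Q = (76069/17020)²/((76069/17020) + 6300/851) = (5786492761/289680400)/(202069/17020) = 826641823/491316340 in ≈ 1.683 in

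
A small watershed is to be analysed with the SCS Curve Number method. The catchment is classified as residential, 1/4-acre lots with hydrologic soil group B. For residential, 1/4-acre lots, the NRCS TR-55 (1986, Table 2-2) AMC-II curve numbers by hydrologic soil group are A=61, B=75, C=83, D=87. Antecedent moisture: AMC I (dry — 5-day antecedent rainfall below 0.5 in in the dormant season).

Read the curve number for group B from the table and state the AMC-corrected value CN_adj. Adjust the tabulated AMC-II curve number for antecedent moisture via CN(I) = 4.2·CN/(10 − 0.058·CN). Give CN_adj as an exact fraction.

NRCS table: residential, 1/4-acre lots, soil group B → CN(II) = 75
Adjust CN=75 to AMC I: 4.2·75/(10 − 0.058·75) → 315 ÷ (113/20) = 6300/113 ≈ 55.752

CN_adj = 6300/113 ≈ 55.752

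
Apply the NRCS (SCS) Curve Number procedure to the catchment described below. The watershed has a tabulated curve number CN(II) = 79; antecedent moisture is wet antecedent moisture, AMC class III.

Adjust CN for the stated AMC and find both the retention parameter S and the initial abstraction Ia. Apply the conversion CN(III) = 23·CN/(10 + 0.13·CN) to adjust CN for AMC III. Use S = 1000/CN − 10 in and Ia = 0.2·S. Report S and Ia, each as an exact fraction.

Wet (AMC III): CN(III) = 23·79/(10 + 0.13·79) = 1817/(2027/100) = 181700/2027 ≈ 89.640
S = 1000/(181700/2027) − 10 = 2100/1817 in ≈ 1.156 in
Ia = 0.2S: 0.2·1.156 = 0.231 in (exactly 420/1817)

S = 2100/1817 in ≈ 1.156 in; Ia = 420/1817 in ≈ 0.231 in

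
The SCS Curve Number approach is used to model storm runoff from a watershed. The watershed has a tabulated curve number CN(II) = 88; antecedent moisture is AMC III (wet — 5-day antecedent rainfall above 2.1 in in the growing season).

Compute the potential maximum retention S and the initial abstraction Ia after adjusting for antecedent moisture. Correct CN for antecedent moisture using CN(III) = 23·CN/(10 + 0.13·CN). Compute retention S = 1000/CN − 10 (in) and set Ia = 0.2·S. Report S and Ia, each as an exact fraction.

S = 150/253 in ≈ 0.593 in; Ia = 30/253 in ≈ 0.119 in

CN(III) from CN(II)=88: (23·88)/(10 + 0.13·88) = 6325/67 ≈ 94.403
S = 1000/(6325/67) − 10 = 150/253 in ≈ 0.593 in
Ia = 0.2S: 0.2·0.593 = 0.119 in (exactly 30/253)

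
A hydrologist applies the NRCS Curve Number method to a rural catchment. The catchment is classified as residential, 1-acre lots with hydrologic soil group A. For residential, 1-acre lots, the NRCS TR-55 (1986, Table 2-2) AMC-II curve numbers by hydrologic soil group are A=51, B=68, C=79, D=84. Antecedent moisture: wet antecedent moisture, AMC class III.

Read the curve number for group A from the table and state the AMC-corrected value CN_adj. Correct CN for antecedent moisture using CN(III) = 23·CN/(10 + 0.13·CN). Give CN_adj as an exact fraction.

NRCS table: residential, 1-acre lots, soil group A → CN(II) = 51
Wet (AMC III): CN(III) = 23·51/(10 + 0.13·51) = 1173/(1663/100) = 117300/1663 ≈ 70.535

CN_adj = 117300/1663 ≈ 70.535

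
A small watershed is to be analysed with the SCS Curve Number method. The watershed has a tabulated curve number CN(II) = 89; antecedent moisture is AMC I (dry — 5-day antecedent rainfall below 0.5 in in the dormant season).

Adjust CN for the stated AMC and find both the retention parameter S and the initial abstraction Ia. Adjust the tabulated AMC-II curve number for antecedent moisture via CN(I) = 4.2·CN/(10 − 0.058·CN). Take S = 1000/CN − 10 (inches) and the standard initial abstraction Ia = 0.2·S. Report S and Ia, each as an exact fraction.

Adjust CN=89 to AMC I: 4.2·89/(10 − 0.058·89) → (1869/5) ÷ (2419/500) = 186900/2419 ≈ 77.263
S = 1000/(186900/2419) − 10 = 5500/1869 in ≈ 2.943 in
Initial abstraction Ia = S/5 = (5500/1869)/5 = 1100/1869 ≈ 0.589 in

S = 5500/1869 in ≈ 2.943 in; Ia = 1100/1869 in ≈ 0.589 in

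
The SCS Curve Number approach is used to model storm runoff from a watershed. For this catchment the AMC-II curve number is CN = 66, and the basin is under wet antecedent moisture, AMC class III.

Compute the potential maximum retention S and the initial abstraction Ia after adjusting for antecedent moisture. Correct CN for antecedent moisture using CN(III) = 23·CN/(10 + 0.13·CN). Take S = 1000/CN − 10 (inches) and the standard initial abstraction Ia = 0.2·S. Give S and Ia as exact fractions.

S = 1700/759 in ≈ 2.240 in; Ia = 340/759 in ≈ 0.448 in

Adjust CN=66 to AMC III: 23·66/(10 + 0.13·66) → 1518 ÷ (929/50) = 75900/929 ≈ 81.701
Retention S: 1000/CN − 10 with CN=81.701 → S = 1700/759 ≈ 2.240 in
Initial abstraction Ia = S/5 = (1700/759)/5 = 340/759 ≈ 0.448 in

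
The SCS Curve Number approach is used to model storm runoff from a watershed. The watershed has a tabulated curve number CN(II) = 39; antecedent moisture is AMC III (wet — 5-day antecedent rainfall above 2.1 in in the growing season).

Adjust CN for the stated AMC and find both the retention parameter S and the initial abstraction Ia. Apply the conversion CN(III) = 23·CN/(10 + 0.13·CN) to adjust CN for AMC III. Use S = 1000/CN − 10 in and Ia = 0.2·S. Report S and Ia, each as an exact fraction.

CN(III) from CN(II)=39: (23·39)/(10 + 0.13·39) = 89700/1507 ≈ 59.522
Max retention: S = 1000/(89700/1507) − 10 = 6100/897 in (≈ 6.800 in)
Ia = 0.2S: 0.2·6.800 = 1.360 in (exactly 1220/897)

S = 6100/897 in ≈ 6.800 in; Ia = 1220/897 in ≈ 1.360 in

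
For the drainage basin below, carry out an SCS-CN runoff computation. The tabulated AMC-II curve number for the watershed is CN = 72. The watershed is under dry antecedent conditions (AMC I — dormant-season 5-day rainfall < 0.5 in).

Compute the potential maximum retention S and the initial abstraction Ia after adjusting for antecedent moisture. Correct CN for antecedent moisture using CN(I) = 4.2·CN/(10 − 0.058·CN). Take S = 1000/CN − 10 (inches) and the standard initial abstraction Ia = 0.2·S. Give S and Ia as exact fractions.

S = 250/27 in ≈ 9.259 in; Ia = 50/27 in ≈ 1.852 in

Adjust CN=72 to AMC I: 4.2·72/(10 − 0.058·72) → (1512/5) ÷ (728/125) = 675/13 ≈ 51.923
Retention S: 1000/CN − 10 with CN=51.923 → S = 250/27 ≈ 9.259 in
Ia = 0.2S: 0.2·9.259 = 1.852 in (exactly 50/27)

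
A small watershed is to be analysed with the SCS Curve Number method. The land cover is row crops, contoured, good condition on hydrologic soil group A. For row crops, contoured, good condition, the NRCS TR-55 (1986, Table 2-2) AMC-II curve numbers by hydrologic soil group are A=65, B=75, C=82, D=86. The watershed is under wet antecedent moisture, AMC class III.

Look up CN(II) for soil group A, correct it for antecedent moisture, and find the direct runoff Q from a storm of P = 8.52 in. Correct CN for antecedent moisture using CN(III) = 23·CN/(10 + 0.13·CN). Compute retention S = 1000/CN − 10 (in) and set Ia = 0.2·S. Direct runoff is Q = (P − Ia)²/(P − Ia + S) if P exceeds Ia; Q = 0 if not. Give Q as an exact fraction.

Q = 3622474969/580710325 in ≈ 6.238 in

NRCS table: row crops, contoured, good condition, soil group A → CN(II) = 65
Wet (AMC III): CN(III) = 23·65/(10 + 0.13·65) = 1495/(369/20) = 29900/369 ≈ 81.030
Max retention: S = 1000/(29900/369) − 10 = 700/299 in (≈ 2.341 in)
Ia = 0.2S: 0.2·2.341 = 0.468 in (exactly 140/299)
Excess rainfall: 8.520 − 0.468 = 8.052 in; P > Ia so Q > 0
Runoff Q = (P−Ia)²/(P−Ia+S) = (8.052)²/(8.052+2.341) = 3622474969/580710325 ≈ 6.238 in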